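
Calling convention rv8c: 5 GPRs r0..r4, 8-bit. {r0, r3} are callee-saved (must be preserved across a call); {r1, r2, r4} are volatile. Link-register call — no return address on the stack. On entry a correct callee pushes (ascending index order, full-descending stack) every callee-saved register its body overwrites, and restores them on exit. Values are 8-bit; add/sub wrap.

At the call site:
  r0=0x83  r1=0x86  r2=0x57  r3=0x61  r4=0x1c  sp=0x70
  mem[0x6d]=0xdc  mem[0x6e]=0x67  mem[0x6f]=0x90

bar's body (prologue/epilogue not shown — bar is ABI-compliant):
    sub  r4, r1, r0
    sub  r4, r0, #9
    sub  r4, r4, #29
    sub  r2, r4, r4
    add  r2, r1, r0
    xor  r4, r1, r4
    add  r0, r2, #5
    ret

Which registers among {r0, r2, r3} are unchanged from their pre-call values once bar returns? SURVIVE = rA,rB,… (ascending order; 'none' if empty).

SURVIVE = r0,r3

prologue: push r0 -> mem[0x6f]=0x83, sp=0x6f
body[0] sub  r4, r1, r0 -> r4=0x03
body[1] sub  r4, r0, #9 -> r4=0x7a
body[2] sub  r4, r4, #29 -> r4=0x5d
body[3] sub  r2, r4, r4 -> r2=0x00
body[4] add  r2, r1, r0 -> r2=0x09
body[5] xor  r4, r1, r4 -> r4=0xdb
body[6] add  r0, r2, #5 -> r0=0x0e
epilogue: pop r0=0x83, sp=0x70
r0: callee-saved, written=True
r2: caller-saved, written=True
r3: callee-saved, written=False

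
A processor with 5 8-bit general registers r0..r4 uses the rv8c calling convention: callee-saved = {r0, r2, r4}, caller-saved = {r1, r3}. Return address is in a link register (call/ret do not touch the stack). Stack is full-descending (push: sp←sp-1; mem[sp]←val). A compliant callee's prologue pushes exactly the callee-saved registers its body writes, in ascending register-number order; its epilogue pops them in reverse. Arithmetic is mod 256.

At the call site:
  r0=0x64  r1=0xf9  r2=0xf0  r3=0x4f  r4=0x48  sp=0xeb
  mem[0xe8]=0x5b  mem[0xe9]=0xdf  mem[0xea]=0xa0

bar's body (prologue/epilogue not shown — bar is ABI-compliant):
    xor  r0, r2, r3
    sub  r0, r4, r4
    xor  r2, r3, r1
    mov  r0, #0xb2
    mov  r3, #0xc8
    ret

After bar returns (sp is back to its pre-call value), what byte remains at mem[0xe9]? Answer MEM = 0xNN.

MEM = 0xf0

prologue: push r0 → mem[0xea]=0x64, sp=0xea
prologue: push r2 → mem[0xe9]=0xf0, sp=0xe9
body[0] xor  r0, r2, r3 → r0=0xbf
body[1] sub  r0, r4, r4 → r0=0x00
body[2] xor  r2, r3, r1 → r2=0xb6
body[3] mov  r0, #0xb2 → r0=0xb2
body[4] mov  r3, #0xc8 → r3=0xc8
epilogue: pop r2=0xf0, sp=0xea
epilogue: pop r0=0x64, sp=0xeb
prologue pushed ['r0', 'r2'] at ['0xea', '0xe9']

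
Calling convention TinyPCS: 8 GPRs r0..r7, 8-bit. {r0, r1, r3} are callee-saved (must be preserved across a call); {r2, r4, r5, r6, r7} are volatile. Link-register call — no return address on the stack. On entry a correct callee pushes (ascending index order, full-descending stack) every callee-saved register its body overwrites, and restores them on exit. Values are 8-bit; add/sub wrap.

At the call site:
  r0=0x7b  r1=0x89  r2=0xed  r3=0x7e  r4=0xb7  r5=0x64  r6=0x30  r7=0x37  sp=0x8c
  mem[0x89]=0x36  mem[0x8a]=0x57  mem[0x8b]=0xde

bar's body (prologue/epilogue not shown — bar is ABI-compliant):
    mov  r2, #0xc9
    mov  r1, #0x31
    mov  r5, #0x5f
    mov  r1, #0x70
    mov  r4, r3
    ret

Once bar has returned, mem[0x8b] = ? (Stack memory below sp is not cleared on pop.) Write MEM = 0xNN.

prologue: push r1 -> mem[0x8b]=0x89, sp=0x8b
body[0] mov  r2, #0xc9 -> r2=0xc9
body[1] mov  r1, #0x31 -> r1=0x31
body[2] mov  r5, #0x5f -> r5=0x5f
body[3] mov  r1, #0x70 -> r1=0x70
body[4] mov  r4, r3 -> r4=0x7e
epilogue: pop r1=0x89, sp=0x8c
prologue pushed ['r1'] at ['0x8b']

MEM = 0x89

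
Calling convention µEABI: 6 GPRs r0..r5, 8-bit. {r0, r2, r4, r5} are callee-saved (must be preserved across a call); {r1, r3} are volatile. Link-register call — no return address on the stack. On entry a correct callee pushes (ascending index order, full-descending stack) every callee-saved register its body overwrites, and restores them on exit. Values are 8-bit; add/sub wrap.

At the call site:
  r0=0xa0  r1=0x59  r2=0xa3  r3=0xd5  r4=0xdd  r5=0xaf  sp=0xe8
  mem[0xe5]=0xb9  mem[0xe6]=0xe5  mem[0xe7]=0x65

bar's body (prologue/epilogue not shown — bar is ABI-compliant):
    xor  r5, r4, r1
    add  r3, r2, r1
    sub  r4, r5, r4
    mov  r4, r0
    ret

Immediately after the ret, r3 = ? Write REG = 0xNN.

REG = 0xfc

prologue: push r4 -> mem[0xe7]=0xdd, sp=0xe7
prologue: push r5 -> mem[0xe6]=0xaf, sp=0xe6
body[0] xor  r5, r4, r1 -> r5=0x84
body[1] add  r3, r2, r1 -> r3=0xfc
body[2] sub  r4, r5, r4 -> r4=0xa7
body[3] mov  r4, r0 -> r4=0xa0
epilogue: pop r5=0xaf, sp=0xe7
epilogue: pop r4=0xdd, sp=0xe8
r3 is caller-saved -> body value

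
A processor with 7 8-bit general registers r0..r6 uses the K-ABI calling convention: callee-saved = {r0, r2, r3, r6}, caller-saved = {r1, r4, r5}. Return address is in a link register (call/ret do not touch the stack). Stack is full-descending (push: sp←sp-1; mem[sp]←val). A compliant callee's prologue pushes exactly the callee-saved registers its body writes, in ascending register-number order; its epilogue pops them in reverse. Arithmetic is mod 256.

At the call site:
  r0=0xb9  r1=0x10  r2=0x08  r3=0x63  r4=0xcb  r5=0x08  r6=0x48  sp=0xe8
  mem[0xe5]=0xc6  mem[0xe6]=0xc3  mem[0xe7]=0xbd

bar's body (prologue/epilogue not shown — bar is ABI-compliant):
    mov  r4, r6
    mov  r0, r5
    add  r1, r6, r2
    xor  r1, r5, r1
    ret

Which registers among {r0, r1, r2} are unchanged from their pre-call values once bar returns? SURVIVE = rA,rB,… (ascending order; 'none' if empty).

prologue: push r0 -> mem[0xe7]=0xb9, sp=0xe7
body[0] mov  r4, r6 -> r4=0x48
body[1] mov  r0, r5 -> r0=0x08
body[2] add  r1, r6, r2 -> r1=0x50
body[3] xor  r1, r5, r1 -> r1=0x58
epilogue: pop r0=0xb9, sp=0xe8
r0: callee-saved, written=True
r1: caller-saved, written=True
r2: callee-saved, written=False

SURVIVE = r0,r2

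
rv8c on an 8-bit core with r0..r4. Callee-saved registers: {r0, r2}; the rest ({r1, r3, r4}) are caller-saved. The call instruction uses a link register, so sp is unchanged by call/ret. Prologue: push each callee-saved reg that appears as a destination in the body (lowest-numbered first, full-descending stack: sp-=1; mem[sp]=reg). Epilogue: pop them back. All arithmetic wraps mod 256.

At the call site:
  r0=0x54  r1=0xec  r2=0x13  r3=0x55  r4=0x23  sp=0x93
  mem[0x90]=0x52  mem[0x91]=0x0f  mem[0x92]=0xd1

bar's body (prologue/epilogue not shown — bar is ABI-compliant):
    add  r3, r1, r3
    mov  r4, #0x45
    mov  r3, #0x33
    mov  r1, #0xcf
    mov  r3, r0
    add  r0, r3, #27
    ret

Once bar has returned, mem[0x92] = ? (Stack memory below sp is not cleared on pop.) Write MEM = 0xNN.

MEM = 0x54

prologue: push r0 → mem[0x92]=0x54, sp=0x92
body[0] add  r3, r1, r3 → r3=0x41
body[1] mov  r4, #0x45 → r4=0x45
body[2] mov  r3, #0x33 → r3=0x33
body[3] mov  r1, #0xcf → r1=0xcf
body[4] mov  r3, r0 → r3=0x54
body[5] add  r0, r3, #27 → r0=0x6f
epilogue: pop r0=0x54, sp=0x93
prologue pushed ['r0'] at ['0x92']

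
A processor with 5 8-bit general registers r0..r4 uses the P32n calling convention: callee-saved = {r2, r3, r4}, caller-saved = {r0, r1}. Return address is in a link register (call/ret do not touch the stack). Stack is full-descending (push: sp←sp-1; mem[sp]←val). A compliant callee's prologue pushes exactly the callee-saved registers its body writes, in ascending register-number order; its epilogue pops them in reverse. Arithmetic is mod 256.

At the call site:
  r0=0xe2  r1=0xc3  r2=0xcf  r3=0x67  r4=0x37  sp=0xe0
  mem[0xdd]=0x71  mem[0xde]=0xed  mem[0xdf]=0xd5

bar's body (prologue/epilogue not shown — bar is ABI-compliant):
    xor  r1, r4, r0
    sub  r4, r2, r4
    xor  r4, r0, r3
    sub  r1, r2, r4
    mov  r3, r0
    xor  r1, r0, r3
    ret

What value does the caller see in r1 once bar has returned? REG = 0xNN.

prologue: push r3 -> mem[0xdf]=0x67, sp=0xdf
prologue: push r4 -> mem[0xde]=0x37, sp=0xde
body[0] xor  r1, r4, r0 -> r1=0xd5
body[1] sub  r4, r2, r4 -> r4=0x98
body[2] xor  r4, r0, r3 -> r4=0x85
body[3] sub  r1, r2, r4 -> r1=0x4a
body[4] mov  r3, r0 -> r3=0xe2
body[5] xor  r1, r0, r3 -> r1=0x00
epilogue: pop r4=0x37, sp=0xdf
epilogue: pop r3=0x67, sp=0xe0
r1 is caller-saved -> body value

REG = 0x00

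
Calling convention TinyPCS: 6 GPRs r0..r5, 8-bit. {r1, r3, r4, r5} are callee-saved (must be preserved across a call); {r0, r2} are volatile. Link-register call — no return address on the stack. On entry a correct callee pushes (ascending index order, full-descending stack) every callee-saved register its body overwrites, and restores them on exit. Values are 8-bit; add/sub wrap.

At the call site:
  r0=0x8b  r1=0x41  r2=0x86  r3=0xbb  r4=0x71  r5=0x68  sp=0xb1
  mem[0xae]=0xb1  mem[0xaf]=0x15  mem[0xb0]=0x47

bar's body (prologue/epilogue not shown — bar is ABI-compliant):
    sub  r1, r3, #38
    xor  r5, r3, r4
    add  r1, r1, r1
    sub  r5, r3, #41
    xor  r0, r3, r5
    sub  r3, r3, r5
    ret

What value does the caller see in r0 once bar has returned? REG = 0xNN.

prologue: push r1 -> mem[0xb0]=0x41, sp=0xb0
prologue: push r3 -> mem[0xaf]=0xbb, sp=0xaf
prologue: push r5 -> mem[0xae]=0x68, sp=0xae
body[0] sub  r1, r3, #38 -> r1=0x95
body[1] xor  r5, r3, r4 -> r5=0xca
body[2] add  r1, r1, r1 -> r1=0x2a
body[3] sub  r5, r3, #41 -> r5=0x92
body[4] xor  r0, r3, r5 -> r0=0x29
body[5] sub  r3, r3, r5 -> r3=0x29
epilogue: pop r5=0x68, sp=0xaf
epilogue: pop r3=0xbb, sp=0xb0
epilogue: pop r1=0x41, sp=0xb1
r0 is caller-saved -> body value

REG = 0x29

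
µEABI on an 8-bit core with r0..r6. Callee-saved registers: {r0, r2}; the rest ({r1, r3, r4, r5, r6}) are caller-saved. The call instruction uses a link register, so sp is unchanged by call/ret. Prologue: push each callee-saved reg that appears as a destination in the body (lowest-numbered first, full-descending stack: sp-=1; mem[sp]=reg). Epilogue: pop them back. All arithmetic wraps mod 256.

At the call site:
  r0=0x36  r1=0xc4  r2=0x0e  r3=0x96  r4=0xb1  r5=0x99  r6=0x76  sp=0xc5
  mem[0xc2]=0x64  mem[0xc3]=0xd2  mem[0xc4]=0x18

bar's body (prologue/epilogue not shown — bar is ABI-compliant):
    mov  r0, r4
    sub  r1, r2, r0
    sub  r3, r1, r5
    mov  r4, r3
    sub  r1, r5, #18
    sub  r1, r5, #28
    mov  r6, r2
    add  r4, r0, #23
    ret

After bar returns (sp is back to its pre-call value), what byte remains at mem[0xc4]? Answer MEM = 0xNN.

prologue: push r0 -> mem[0xc4]=0x36, sp=0xc4
body[0] mov  r0, r4 -> r0=0xb1
body[1] sub  r1, r2, r0 -> r1=0x5d
body[2] sub  r3, r1, r5 -> r3=0xc4
body[3] mov  r4, r3 -> r4=0xc4
body[4] sub  r1, r5, #18 -> r1=0x87
body[5] sub  r1, r5, #28 -> r1=0x7d
body[6] mov  r6, r2 -> r6=0x0e
body[7] add  r4, r0, #23 -> r4=0xc8
epilogue: pop r0=0x36, sp=0xc5
prologue pushed ['r0'] at ['0xc4']

MEM = 0x36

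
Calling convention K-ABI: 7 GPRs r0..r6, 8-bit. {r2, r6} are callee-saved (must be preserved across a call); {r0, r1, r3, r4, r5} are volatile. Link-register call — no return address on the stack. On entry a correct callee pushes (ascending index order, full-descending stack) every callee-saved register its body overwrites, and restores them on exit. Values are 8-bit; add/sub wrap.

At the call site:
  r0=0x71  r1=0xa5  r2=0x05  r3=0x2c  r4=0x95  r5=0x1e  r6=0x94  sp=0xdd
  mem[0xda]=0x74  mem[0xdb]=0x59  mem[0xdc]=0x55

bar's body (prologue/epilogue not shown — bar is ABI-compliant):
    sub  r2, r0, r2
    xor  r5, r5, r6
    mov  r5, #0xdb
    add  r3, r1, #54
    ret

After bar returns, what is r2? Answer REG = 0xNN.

REG = 0x05

prologue: push r2 → mem[0xdc]=0x05, sp=0xdc
body[0] sub  r2, r0, r2 → r2=0x6c
body[1] xor  r5, r5, r6 → r5=0x8a
body[2] mov  r5, #0xdb → r5=0xdb
body[3] add  r3, r1, #54 → r3=0xdb
epilogue: pop r2=0x05, sp=0xdd
r2 is callee-saved → restored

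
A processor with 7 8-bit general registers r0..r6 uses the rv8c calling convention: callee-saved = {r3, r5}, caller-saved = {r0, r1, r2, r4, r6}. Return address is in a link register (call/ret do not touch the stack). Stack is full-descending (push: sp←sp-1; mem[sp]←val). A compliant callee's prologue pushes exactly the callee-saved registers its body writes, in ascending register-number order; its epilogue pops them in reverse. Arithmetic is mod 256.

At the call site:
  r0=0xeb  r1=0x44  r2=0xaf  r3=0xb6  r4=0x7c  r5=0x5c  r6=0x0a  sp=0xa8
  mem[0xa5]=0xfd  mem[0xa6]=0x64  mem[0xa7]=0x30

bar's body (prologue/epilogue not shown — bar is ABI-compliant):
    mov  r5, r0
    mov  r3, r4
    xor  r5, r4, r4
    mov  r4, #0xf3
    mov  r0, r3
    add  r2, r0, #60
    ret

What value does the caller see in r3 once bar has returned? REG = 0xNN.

REG = 0xb6

prologue: push r3 -> mem[0xa7]=0xb6, sp=0xa7
prologue: push r5 -> mem[0xa6]=0x5c, sp=0xa6
body[0] mov  r5, r0 -> r5=0xeb
body[1] mov  r3, r4 -> r3=0x7c
body[2] xor  r5, r4, r4 -> r5=0x00
body[3] mov  r4, #0xf3 -> r4=0xf3
body[4] mov  r0, r3 -> r0=0x7c
body[5] add  r2, r0, #60 -> r2=0xb8
epilogue: pop r5=0x5c, sp=0xa7
epilogue: pop r3=0xb6, sp=0xa8
r3 is callee-saved -> restored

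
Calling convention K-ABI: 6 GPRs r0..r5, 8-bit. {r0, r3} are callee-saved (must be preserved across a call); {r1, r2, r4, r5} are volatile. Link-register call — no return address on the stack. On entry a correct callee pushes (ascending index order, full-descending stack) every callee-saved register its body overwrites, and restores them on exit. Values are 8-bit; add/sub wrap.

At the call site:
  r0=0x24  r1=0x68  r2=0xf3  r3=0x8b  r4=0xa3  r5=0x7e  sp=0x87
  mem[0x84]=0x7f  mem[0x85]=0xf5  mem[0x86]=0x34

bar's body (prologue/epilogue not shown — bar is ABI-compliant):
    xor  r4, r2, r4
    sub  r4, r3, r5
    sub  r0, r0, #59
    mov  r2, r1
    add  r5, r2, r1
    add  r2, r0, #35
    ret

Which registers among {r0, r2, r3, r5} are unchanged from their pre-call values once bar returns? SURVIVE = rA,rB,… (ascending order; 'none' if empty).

SURVIVE = r0,r3

prologue: push r0 -> mem[0x86]=0x24, sp=0x86
body[0] xor  r4, r2, r4 -> r4=0x50
body[1] sub  r4, r3, r5 -> r4=0x0d
body[2] sub  r0, r0, #59 -> r0=0xe9
body[3] mov  r2, r1 -> r2=0x68
body[4] add  r5, r2, r1 -> r5=0xd0
body[5] add  r2, r0, #35 -> r2=0x0c
epilogue: pop r0=0x24, sp=0x87
r0: callee-saved, written=True
r2: caller-saved, written=True
r3: callee-saved, written=False
r5: caller-saved, written=True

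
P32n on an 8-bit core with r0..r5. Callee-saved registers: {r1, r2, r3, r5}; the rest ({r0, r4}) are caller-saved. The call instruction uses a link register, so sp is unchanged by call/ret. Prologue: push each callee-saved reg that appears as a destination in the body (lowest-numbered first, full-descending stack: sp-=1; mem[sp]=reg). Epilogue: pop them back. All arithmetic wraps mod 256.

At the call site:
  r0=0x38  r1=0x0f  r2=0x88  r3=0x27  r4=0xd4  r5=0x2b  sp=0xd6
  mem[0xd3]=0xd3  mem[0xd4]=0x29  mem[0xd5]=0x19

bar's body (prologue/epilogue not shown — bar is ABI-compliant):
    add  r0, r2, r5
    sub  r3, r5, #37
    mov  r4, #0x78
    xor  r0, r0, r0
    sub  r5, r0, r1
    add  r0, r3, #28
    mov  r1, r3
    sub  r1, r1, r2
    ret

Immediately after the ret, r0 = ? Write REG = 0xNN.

REG = 0x22

prologue: push r1 -> mem[0xd5]=0x0f, sp=0xd5
prologue: push r3 -> mem[0xd4]=0x27, sp=0xd4
prologue: push r5 -> mem[0xd3]=0x2b, sp=0xd3
body[0] add  r0, r2, r5 -> r0=0xb3
body[1] sub  r3, r5, #37 -> r3=0x06
body[2] mov  r4, #0x78 -> r4=0x78
body[3] xor  r0, r0, r0 -> r0=0x00
body[4] sub  r5, r0, r1 -> r5=0xf1
body[5] add  r0, r3, #28 -> r0=0x22
body[6] mov  r1, r3 -> r1=0x06
body[7] sub  r1, r1, r2 -> r1=0x7e
epilogue: pop r5=0x2b, sp=0xd4
epilogue: pop r3=0x27, sp=0xd5
epilogue: pop r1=0x0f, sp=0xd6
r0 is caller-saved -> body value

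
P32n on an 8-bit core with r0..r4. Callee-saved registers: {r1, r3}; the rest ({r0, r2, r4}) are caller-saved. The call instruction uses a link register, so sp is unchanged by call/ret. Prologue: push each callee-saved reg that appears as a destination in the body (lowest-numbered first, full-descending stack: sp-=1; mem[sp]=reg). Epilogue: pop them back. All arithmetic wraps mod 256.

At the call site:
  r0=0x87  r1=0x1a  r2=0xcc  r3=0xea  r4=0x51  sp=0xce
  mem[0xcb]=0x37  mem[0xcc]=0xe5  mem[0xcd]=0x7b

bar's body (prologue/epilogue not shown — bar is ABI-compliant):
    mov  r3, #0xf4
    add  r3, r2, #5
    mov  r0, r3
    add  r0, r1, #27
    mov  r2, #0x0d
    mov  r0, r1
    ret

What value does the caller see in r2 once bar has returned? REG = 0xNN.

prologue: push r3 -> mem[0xcd]=0xea, sp=0xcd
body[0] mov  r3, #0xf4 -> r3=0xf4
body[1] add  r3, r2, #5 -> r3=0xd1
body[2] mov  r0, r3 -> r0=0xd1
body[3] add  r0, r1, #27 -> r0=0x35
body[4] mov  r2, #0x0d -> r2=0x0d
body[5] mov  r0, r1 -> r0=0x1a
epilogue: pop r3=0xea, sp=0xce
r2 is caller-saved -> body value

REG = 0x0d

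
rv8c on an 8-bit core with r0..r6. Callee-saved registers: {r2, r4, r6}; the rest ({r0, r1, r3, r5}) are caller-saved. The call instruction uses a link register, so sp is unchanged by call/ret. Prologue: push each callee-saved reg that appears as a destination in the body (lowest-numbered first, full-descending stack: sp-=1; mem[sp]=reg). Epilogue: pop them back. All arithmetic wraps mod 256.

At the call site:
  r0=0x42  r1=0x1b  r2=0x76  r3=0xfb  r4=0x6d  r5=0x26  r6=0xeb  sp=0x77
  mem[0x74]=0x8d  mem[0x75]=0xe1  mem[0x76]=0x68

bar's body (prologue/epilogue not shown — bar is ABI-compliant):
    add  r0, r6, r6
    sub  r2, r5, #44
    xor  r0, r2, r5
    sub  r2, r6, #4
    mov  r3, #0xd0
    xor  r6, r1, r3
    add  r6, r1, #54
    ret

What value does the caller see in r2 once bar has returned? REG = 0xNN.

REG = 0x76

prologue: push r2 -> mem[0x76]=0x76, sp=0x76
prologue: push r6 -> mem[0x75]=0xeb, sp=0x75
body[0] add  r0, r6, r6 -> r0=0xd6
body[1] sub  r2, r5, #44 -> r2=0xfa
body[2] xor  r0, r2, r5 -> r0=0xdc
body[3] sub  r2, r6, #4 -> r2=0xe7
body[4] mov  r3, #0xd0 -> r3=0xd0
body[5] xor  r6, r1, r3 -> r6=0xcb
body[6] add  r6, r1, #54 -> r6=0x51
epilogue: pop r6=0xeb, sp=0x76
epilogue: pop r2=0x76, sp=0x77
r2 is callee-saved -> restored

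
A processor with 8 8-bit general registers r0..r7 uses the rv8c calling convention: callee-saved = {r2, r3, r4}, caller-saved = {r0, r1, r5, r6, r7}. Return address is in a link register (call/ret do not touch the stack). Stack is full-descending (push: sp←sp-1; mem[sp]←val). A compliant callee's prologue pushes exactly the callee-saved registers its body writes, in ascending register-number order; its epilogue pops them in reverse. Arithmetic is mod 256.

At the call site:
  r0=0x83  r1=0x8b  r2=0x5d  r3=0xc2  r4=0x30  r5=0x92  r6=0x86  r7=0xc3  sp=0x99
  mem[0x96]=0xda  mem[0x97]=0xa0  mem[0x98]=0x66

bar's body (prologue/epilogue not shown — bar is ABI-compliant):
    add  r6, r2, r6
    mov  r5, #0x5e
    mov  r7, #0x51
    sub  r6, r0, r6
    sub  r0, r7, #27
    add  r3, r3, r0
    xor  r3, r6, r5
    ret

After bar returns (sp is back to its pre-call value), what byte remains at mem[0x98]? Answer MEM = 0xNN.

MEM = 0xc2

prologue: push r3 -> mem[0x98]=0xc2, sp=0x98
body[0] add  r6, r2, r6 -> r6=0xe3
body[1] mov  r5, #0x5e -> r5=0x5e
body[2] mov  r7, #0x51 -> r7=0x51
body[3] sub  r6, r0, r6 -> r6=0xa0
body[4] sub  r0, r7, #27 -> r0=0x36
body[5] add  r3, r3, r0 -> r3=0xf8
body[6] xor  r3, r6, r5 -> r3=0xfe
epilogue: pop r3=0xc2, sp=0x99
prologue pushed ['r3'] at ['0x98']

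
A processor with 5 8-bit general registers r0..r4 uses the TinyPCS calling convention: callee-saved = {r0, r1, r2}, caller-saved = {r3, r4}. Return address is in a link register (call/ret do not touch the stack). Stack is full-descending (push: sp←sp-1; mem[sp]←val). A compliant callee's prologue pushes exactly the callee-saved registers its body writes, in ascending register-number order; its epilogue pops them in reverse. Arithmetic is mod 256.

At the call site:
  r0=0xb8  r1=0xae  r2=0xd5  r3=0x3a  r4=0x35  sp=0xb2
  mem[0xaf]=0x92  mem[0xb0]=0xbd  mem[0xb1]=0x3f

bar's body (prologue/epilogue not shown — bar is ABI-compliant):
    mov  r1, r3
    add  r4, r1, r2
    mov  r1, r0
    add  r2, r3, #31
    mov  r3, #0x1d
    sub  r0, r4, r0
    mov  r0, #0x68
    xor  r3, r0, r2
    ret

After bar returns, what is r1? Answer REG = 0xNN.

REG = 0xae

prologue: push r0 -> mem[0xb1]=0xb8, sp=0xb1
prologue: push r1 -> mem[0xb0]=0xae, sp=0xb0
prologue: push r2 -> mem[0xaf]=0xd5, sp=0xaf
body[0] mov  r1, r3 -> r1=0x3a
body[1] add  r4, r1, r2 -> r4=0x0f
body[2] mov  r1, r0 -> r1=0xb8
body[3] add  r2, r3, #31 -> r2=0x59
body[4] mov  r3, #0x1d -> r3=0x1d
body[5] sub  r0, r4, r0 -> r0=0x57
body[6] mov  r0, #0x68 -> r0=0x68
body[7] xor  r3, r0, r2 -> r3=0x31
epilogue: pop r2=0xd5, sp=0xb0
epilogue: pop r1=0xae, sp=0xb1
epilogue: pop r0=0xb8, sp=0xb2
r1 is callee-saved -> restored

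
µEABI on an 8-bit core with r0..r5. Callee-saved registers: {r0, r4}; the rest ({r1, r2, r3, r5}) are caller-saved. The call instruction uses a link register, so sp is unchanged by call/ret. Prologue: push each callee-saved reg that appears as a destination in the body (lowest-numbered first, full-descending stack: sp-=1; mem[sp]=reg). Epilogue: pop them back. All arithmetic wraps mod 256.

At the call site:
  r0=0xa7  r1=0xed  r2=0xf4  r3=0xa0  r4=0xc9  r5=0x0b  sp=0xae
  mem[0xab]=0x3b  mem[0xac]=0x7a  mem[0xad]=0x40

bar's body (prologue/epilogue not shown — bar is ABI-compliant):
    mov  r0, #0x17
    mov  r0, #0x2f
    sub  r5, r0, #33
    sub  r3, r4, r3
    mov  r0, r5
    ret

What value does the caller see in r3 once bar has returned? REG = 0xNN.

prologue: push r0 → mem[0xad]=0xa7, sp=0xad
body[0] mov  r0, #0x17 → r0=0x17
body[1] mov  r0, #0x2f → r0=0x2f
body[2] sub  r5, r0, #33 → r5=0x0e
body[3] sub  r3, r4, r3 → r3=0x29
body[4] mov  r0, r5 → r0=0x0e
epilogue: pop r0=0xa7, sp=0xae
r3 is caller-saved → body value

REG = 0x29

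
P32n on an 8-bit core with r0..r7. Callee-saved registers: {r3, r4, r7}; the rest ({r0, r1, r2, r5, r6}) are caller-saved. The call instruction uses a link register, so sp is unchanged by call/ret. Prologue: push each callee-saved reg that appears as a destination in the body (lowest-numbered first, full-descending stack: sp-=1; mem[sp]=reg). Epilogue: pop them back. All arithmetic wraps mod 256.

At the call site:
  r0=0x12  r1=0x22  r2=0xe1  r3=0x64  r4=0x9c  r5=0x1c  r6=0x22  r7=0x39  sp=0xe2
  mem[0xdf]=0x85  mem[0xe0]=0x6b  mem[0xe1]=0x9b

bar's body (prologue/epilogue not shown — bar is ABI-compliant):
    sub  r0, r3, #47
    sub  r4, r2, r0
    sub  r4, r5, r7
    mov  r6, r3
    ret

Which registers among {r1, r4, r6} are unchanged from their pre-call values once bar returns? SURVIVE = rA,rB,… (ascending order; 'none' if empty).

prologue: push r4 -> mem[0xe1]=0x9c, sp=0xe1
body[0] sub  r0, r3, #47 -> r0=0x35
body[1] sub  r4, r2, r0 -> r4=0xac
body[2] sub  r4, r5, r7 -> r4=0xe3
body[3] mov  r6, r3 -> r6=0x64
epilogue: pop r4=0x9c, sp=0xe2
r1: caller-saved, written=False
r4: callee-saved, written=True
r6: caller-saved, written=True

SURVIVE = r1,r4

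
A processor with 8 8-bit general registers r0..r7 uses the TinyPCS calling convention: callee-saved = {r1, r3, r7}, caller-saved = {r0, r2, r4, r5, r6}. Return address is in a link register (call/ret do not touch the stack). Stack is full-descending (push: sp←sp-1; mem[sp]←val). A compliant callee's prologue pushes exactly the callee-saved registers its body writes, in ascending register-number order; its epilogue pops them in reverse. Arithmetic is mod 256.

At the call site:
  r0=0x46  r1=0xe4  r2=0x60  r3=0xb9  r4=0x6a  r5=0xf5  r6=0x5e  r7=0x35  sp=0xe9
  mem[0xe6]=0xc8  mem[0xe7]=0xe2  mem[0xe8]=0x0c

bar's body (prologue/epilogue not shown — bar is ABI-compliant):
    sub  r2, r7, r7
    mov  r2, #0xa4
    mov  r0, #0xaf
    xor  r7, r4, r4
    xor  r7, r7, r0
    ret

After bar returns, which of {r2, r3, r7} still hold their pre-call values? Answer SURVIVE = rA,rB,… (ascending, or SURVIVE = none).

prologue: push r7 → mem[0xe8]=0x35, sp=0xe8
body[0] sub  r2, r7, r7 → r2=0x00
body[1] mov  r2, #0xa4 → r2=0xa4
body[2] mov  r0, #0xaf → r0=0xaf
body[3] xor  r7, r4, r4 → r7=0x00
body[4] xor  r7, r7, r0 → r7=0xaf
epilogue: pop r7=0x35, sp=0xe9
r2: caller-saved, written=True
r3: callee-saved, written=False
r7: callee-saved, written=True

SURVIVE = r3,r7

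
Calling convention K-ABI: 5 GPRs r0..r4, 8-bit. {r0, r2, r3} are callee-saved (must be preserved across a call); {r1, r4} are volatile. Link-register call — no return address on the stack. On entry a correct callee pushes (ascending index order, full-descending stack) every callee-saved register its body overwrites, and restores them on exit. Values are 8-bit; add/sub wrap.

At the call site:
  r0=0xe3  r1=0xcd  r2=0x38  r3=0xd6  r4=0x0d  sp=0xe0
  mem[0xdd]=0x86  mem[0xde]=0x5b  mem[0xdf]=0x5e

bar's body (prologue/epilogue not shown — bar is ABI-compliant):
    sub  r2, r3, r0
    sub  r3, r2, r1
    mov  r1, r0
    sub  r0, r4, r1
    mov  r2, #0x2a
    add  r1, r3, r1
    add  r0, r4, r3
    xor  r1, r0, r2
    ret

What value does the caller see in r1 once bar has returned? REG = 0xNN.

REG = 0x19

prologue: push r0 -> mem[0xdf]=0xe3, sp=0xdf
prologue: push r2 -> mem[0xde]=0x38, sp=0xde
prologue: push r3 -> mem[0xdd]=0xd6, sp=0xdd
body[0] sub  r2, r3, r0 -> r2=0xf3
body[1] sub  r3, r2, r1 -> r3=0x26
body[2] mov  r1, r0 -> r1=0xe3
body[3] sub  r0, r4, r1 -> r0=0x2a
body[4] mov  r2, #0x2a -> r2=0x2a
body[5] add  r1, r3, r1 -> r1=0x09
body[6] add  r0, r4, r3 -> r0=0x33
body[7] xor  r1, r0, r2 -> r1=0x19
epilogue: pop r3=0xd6, sp=0xde
epilogue: pop r2=0x38, sp=0xdf
epilogue: pop r0=0xe3, sp=0xe0
r1 is caller-saved -> body value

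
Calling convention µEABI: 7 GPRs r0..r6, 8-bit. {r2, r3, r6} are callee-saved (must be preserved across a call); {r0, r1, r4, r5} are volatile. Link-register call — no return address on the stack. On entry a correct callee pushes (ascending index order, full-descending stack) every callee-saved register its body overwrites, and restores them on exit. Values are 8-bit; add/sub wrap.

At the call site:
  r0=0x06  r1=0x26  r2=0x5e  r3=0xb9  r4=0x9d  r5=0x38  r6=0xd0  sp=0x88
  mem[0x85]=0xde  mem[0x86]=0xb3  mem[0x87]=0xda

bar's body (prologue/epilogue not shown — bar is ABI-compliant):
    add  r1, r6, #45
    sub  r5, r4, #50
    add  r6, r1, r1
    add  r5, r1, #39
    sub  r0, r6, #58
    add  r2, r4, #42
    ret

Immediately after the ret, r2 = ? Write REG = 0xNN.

prologue: push r2 -> mem[0x87]=0x5e, sp=0x87
prologue: push r6 -> mem[0x86]=0xd0, sp=0x86
body[0] add  r1, r6, #45 -> r1=0xfd
body[1] sub  r5, r4, #50 -> r5=0x6b
body[2] add  r6, r1, r1 -> r6=0xfa
body[3] add  r5, r1, #39 -> r5=0x24
body[4] sub  r0, r6, #58 -> r0=0xc0
body[5] add  r2, r4, #42 -> r2=0xc7
epilogue: pop r6=0xd0, sp=0x87
epilogue: pop r2=0x5e, sp=0x88
r2 is callee-saved -> restored

REG = 0x5e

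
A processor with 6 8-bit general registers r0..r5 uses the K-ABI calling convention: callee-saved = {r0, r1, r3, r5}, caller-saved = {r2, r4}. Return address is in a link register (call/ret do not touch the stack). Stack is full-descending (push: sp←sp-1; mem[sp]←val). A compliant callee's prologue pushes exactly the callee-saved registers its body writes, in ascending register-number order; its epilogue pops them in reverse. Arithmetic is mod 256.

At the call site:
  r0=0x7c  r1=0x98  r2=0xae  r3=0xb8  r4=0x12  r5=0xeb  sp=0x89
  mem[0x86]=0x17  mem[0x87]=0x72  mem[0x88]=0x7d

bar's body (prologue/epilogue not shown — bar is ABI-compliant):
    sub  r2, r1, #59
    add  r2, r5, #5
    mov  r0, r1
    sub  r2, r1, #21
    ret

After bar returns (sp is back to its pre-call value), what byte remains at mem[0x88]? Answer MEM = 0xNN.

prologue: push r0 → mem[0x88]=0x7c, sp=0x88
body[0] sub  r2, r1, #59 → r2=0x5d
body[1] add  r2, r5, #5 → r2=0xf0
body[2] mov  r0, r1 → r0=0x98
body[3] sub  r2, r1, #21 → r2=0x83
epilogue: pop r0=0x7c, sp=0x89
prologue pushed ['r0'] at ['0x88']

MEM = 0x7c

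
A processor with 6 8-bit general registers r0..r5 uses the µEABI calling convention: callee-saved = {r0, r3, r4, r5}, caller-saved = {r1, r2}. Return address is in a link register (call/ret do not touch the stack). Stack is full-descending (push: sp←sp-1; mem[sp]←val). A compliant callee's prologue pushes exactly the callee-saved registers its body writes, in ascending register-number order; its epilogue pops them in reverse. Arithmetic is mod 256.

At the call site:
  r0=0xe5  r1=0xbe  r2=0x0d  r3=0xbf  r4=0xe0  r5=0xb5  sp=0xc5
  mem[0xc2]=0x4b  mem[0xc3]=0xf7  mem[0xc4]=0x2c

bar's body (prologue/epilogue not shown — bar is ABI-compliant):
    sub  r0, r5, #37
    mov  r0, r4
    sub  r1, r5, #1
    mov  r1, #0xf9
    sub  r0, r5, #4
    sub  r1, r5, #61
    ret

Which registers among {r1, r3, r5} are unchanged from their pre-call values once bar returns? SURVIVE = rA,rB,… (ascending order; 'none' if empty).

prologue: push r0 -> mem[0xc4]=0xe5, sp=0xc4
body[0] sub  r0, r5, #37 -> r0=0x90
body[1] mov  r0, r4 -> r0=0xe0
body[2] sub  r1, r5, #1 -> r1=0xb4
body[3] mov  r1, #0xf9 -> r1=0xf9
body[4] sub  r0, r5, #4 -> r0=0xb1
body[5] sub  r1, r5, #61 -> r1=0x78
epilogue: pop r0=0xe5, sp=0xc5
r1: caller-saved, written=True
r3: callee-saved, written=False
r5: callee-saved, written=False

SURVIVE = r3,r5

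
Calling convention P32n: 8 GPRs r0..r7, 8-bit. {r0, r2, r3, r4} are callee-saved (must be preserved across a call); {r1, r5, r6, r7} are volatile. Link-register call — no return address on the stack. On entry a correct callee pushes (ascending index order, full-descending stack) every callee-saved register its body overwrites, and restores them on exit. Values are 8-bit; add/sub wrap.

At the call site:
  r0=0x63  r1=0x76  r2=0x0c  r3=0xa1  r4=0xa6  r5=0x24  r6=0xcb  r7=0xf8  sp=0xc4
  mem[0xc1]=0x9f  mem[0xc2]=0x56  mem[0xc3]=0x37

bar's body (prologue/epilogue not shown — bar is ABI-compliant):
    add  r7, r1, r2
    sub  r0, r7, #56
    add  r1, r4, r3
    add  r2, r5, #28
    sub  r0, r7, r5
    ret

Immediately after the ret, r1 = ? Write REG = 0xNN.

REG = 0x47

prologue: push r0 → mem[0xc3]=0x63, sp=0xc3
prologue: push r2 → mem[0xc2]=0x0c, sp=0xc2
body[0] add  r7, r1, r2 → r7=0x82
body[1] sub  r0, r7, #56 → r0=0x4a
body[2] add  r1, r4, r3 → r1=0x47
body[3] add  r2, r5, #28 → r2=0x40
body[4] sub  r0, r7, r5 → r0=0x5e
epilogue: pop r2=0x0c, sp=0xc3
epilogue: pop r0=0x63, sp=0xc4
r1 is caller-saved → body value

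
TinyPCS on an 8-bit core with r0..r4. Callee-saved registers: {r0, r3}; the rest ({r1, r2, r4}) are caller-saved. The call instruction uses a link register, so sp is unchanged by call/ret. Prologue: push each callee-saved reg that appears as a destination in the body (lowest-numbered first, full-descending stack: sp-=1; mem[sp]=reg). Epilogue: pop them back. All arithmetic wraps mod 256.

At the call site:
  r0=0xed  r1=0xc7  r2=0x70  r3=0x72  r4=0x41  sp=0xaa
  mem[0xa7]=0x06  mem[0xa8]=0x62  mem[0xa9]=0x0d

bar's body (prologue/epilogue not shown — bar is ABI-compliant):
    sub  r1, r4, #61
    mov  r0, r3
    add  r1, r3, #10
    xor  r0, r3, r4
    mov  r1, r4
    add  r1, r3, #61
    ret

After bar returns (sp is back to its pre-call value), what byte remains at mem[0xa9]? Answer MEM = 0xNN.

prologue: push r0 -> mem[0xa9]=0xed, sp=0xa9
body[0] sub  r1, r4, #61 -> r1=0x04
body[1] mov  r0, r3 -> r0=0x72
body[2] add  r1, r3, #10 -> r1=0x7c
body[3] xor  r0, r3, r4 -> r0=0x33
body[4] mov  r1, r4 -> r1=0x41
body[5] add  r1, r3, #61 -> r1=0xaf
epilogue: pop r0=0xed, sp=0xaa
prologue pushed ['r0'] at ['0xa9']

MEM = 0xed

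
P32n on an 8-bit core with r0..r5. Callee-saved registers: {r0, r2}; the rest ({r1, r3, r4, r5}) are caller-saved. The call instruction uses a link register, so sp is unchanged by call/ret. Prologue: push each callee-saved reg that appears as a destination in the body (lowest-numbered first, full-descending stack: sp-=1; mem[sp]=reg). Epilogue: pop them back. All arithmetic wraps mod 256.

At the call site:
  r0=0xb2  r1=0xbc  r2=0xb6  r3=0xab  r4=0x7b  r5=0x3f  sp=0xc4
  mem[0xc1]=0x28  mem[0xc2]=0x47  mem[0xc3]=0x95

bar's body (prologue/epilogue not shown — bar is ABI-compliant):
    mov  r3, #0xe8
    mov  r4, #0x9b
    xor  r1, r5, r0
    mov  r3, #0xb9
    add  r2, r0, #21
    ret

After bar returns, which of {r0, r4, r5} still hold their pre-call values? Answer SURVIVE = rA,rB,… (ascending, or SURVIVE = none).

prologue: push r2 → mem[0xc3]=0xb6, sp=0xc3
body[0] mov  r3, #0xe8 → r3=0xe8
body[1] mov  r4, #0x9b → r4=0x9b
body[2] xor  r1, r5, r0 → r1=0x8d
body[3] mov  r3, #0xb9 → r3=0xb9
body[4] add  r2, r0, #21 → r2=0xc7
epilogue: pop r2=0xb6, sp=0xc4
r0: callee-saved, written=False
r4: caller-saved, written=True
r5: caller-saved, written=False

SURVIVE = r0,r5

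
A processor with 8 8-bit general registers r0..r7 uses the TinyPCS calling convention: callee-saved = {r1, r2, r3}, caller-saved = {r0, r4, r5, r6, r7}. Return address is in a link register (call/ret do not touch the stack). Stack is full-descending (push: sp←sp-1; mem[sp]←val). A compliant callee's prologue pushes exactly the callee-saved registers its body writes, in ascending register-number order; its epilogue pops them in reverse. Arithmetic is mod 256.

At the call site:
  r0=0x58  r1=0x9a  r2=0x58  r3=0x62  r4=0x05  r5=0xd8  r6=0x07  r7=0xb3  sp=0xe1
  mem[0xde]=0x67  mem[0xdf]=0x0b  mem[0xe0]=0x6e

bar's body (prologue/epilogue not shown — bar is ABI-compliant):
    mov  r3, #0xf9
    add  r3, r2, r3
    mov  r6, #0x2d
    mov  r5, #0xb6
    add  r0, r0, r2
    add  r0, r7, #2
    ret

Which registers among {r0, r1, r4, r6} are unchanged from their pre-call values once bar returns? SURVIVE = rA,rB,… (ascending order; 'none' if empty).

prologue: push r3 -> mem[0xe0]=0x62, sp=0xe0
body[0] mov  r3, #0xf9 -> r3=0xf9
body[1] add  r3, r2, r3 -> r3=0x51
body[2] mov  r6, #0x2d -> r6=0x2d
body[3] mov  r5, #0xb6 -> r5=0xb6
body[4] add  r0, r0, r2 -> r0=0xb0
body[5] add  r0, r7, #2 -> r0=0xb5
epilogue: pop r3=0x62, sp=0xe1
r0: caller-saved, written=True
r1: callee-saved, written=False
r4: caller-saved, written=False
r6: caller-saved, written=True

SURVIVE = r1,r4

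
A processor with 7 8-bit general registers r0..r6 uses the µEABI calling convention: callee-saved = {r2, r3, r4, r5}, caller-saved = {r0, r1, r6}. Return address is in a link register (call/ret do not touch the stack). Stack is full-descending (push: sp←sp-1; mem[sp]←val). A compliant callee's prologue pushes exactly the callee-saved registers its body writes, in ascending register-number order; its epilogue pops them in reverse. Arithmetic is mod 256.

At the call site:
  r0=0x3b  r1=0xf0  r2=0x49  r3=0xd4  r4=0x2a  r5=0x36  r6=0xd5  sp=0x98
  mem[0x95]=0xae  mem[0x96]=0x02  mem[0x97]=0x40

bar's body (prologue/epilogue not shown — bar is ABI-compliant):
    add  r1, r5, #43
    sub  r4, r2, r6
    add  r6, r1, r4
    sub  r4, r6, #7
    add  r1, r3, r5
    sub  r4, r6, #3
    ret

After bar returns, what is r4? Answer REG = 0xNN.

prologue: push r4 -> mem[0x97]=0x2a, sp=0x97
body[0] add  r1, r5, #43 -> r1=0x61
body[1] sub  r4, r2, r6 -> r4=0x74
body[2] add  r6, r1, r4 -> r6=0xd5
body[3] sub  r4, r6, #7 -> r4=0xce
body[4] add  r1, r3, r5 -> r1=0x0a
body[5] sub  r4, r6, #3 -> r4=0xd2
epilogue: pop r4=0x2a, sp=0x98
r4 is callee-saved -> restored

REG = 0x2a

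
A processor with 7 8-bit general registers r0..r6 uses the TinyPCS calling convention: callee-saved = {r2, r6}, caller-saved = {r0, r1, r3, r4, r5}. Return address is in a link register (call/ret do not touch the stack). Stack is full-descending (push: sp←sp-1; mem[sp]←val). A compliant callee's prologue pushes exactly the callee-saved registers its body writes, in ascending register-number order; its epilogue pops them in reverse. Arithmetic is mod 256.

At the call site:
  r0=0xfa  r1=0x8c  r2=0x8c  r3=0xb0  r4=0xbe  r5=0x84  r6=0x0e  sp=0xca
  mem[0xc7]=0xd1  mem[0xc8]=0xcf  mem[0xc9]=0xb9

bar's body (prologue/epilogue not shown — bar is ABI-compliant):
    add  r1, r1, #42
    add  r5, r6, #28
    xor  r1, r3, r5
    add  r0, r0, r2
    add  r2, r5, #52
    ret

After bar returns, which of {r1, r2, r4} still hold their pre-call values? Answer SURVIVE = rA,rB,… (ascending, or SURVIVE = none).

prologue: push r2 → mem[0xc9]=0x8c, sp=0xc9
body[0] add  r1, r1, #42 → r1=0xb6
body[1] add  r5, r6, #28 → r5=0x2a
body[2] xor  r1, r3, r5 → r1=0x9a
body[3] add  r0, r0, r2 → r0=0x86
body[4] add  r2, r5, #52 → r2=0x5e
epilogue: pop r2=0x8c, sp=0xca
r1: caller-saved, written=True
r2: callee-saved, written=True
r4: caller-saved, written=False

SURVIVE = r2,r4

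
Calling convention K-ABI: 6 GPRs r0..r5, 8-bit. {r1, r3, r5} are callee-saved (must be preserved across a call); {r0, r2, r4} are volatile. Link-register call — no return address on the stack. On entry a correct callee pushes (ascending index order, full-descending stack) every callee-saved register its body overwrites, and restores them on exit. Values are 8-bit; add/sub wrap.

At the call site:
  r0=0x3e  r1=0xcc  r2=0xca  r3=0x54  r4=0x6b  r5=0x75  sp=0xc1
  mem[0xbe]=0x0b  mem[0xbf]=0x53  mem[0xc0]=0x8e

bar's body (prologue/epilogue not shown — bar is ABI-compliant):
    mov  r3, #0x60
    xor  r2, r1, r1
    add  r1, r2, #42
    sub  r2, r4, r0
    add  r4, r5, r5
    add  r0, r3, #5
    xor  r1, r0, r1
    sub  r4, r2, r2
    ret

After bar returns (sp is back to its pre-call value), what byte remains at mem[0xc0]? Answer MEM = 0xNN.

prologue: push r1 -> mem[0xc0]=0xcc, sp=0xc0
prologue: push r3 -> mem[0xbf]=0x54, sp=0xbf
body[0] mov  r3, #0x60 -> r3=0x60
body[1] xor  r2, r1, r1 -> r2=0x00
body[2] add  r1, r2, #42 -> r1=0x2a
body[3] sub  r2, r4, r0 -> r2=0x2d
body[4] add  r4, r5, r5 -> r4=0xea
body[5] add  r0, r3, #5 -> r0=0x65
body[6] xor  r1, r0, r1 -> r1=0x4f
body[7] sub  r4, r2, r2 -> r4=0x00
epilogue: pop r3=0x54, sp=0xc0
epilogue: pop r1=0xcc, sp=0xc1
prologue pushed ['r1', 'r3'] at ['0xc0', '0xbf']

MEM = 0xcc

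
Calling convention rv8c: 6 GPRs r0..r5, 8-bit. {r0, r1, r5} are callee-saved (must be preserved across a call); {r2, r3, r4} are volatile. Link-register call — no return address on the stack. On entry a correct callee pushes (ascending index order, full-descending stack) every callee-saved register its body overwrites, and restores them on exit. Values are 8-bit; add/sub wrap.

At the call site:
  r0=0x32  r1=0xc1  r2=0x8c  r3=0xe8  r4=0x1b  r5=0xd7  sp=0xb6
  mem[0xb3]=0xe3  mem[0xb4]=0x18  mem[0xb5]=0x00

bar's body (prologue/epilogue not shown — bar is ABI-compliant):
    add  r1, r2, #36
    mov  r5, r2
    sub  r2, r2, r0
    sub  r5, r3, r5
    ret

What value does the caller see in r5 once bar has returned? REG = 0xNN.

prologue: push r1 -> mem[0xb5]=0xc1, sp=0xb5
prologue: push r5 -> mem[0xb4]=0xd7, sp=0xb4
body[0] add  r1, r2, #36 -> r1=0xb0
body[1] mov  r5, r2 -> r5=0x8c
body[2] sub  r2, r2, r0 -> r2=0x5a
body[3] sub  r5, r3, r5 -> r5=0x5c
epilogue: pop r5=0xd7, sp=0xb5
epilogue: pop r1=0xc1, sp=0xb6
r5 is callee-saved -> restored

REG = 0xd7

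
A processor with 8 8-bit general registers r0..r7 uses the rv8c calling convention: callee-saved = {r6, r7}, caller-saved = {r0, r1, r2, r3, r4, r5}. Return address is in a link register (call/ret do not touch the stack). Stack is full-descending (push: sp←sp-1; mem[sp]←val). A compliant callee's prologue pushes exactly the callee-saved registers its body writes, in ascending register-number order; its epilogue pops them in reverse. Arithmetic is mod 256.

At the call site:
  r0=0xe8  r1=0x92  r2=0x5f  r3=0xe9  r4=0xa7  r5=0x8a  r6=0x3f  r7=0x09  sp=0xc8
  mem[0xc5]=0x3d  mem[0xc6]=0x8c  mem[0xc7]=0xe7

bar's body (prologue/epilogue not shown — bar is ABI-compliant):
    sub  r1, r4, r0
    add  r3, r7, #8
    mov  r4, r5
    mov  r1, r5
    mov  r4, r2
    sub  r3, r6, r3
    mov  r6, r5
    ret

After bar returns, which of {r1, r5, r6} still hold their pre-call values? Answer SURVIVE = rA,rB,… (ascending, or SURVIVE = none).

SURVIVE = r5,r6

prologue: push r6 -> mem[0xc7]=0x3f, sp=0xc7
body[0] sub  r1, r4, r0 -> r1=0xbf
body[1] add  r3, r7, #8 -> r3=0x11
body[2] mov  r4, r5 -> r4=0x8a
body[3] mov  r1, r5 -> r1=0x8a
body[4] mov  r4, r2 -> r4=0x5f
body[5] sub  r3, r6, r3 -> r3=0x2e
body[6] mov  r6, r5 -> r6=0x8a
epilogue: pop r6=0x3f, sp=0xc8
r1: caller-saved, written=True
r5: caller-saved, written=False
r6: callee-saved, written=True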